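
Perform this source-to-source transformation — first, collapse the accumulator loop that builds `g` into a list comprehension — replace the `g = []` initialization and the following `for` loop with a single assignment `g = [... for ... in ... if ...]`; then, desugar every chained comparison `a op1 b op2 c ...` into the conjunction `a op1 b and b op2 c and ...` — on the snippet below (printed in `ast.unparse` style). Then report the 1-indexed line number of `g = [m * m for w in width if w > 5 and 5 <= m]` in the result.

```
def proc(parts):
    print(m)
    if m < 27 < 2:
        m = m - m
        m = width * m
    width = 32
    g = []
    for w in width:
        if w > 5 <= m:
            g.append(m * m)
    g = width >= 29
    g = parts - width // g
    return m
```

7

Transformed code:
def proc(parts):
    print(m)
    if m < 27 and 27 < 2:
        m = m - m
        m = width * m
    width = 32
    g = [m * m for w in width if w > 5 and 5 <= m]
    g = width >= 29
    g = parts - width // g
    return m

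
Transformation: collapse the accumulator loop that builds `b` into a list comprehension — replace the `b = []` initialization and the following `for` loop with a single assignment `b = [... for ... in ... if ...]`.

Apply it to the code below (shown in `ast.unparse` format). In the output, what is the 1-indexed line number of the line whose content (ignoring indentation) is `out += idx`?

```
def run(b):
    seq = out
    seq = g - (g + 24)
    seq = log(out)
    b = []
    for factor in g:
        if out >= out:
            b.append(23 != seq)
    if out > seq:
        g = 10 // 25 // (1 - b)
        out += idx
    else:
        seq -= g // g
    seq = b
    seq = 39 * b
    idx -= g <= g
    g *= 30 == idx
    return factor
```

Transformed code:
def run(b):
    seq = out
    seq = g - (g + 24)
    seq = log(out)
    b = [23 != seq for factor in g if out >= out]
    if out > seq:
        g = 10 // 25 // (1 - b)
        out += idx
    else:
        seq -= g // g
    seq = b
    seq = 39 * b
    idx -= g <= g
    g *= 30 == idx
    return factor

8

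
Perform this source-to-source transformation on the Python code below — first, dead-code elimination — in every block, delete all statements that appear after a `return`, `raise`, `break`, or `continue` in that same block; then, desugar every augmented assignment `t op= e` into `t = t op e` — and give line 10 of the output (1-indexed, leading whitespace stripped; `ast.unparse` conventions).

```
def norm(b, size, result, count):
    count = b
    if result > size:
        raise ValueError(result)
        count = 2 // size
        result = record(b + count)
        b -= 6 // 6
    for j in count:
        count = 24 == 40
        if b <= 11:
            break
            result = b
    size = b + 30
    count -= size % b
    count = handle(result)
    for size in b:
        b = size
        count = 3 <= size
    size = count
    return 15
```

Transformed code:
def norm(b, size, result, count):
    count = b
    if result > size:
        raise ValueError(result)
    for j in count:
        count = 24 == 40
        if b <= 11:
            break
    size = b + 30
    count = count - size % b
    count = handle(result)
    for size in b:
        b = size
        count = 3 <= size
    size = count
    return 15

count = count - size % b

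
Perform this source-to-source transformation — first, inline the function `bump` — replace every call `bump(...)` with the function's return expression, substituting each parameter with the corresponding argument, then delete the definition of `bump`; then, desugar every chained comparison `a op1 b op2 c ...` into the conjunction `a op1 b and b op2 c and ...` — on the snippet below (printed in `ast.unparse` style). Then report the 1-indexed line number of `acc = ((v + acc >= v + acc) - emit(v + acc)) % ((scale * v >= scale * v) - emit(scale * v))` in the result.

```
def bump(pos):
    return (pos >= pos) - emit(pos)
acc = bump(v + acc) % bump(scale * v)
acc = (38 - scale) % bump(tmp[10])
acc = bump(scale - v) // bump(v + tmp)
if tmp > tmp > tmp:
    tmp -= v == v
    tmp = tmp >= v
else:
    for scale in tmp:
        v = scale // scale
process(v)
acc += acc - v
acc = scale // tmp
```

Transformed code:
acc = ((v + acc >= v + acc) - emit(v + acc)) % ((scale * v >= scale * v) - emit(scale * v))
acc = (38 - scale) % ((tmp[10] >= tmp[10]) - emit(tmp[10]))
acc = ((scale - v >= scale - v) - emit(scale - v)) // ((v + tmp >= v + tmp) - emit(v + tmp))
if tmp > tmp and tmp > tmp:
    tmp -= v == v
    tmp = tmp >= v
else:
    for scale in tmp:
        v = scale // scale
process(v)
acc += acc - v
acc = scale // tmp

1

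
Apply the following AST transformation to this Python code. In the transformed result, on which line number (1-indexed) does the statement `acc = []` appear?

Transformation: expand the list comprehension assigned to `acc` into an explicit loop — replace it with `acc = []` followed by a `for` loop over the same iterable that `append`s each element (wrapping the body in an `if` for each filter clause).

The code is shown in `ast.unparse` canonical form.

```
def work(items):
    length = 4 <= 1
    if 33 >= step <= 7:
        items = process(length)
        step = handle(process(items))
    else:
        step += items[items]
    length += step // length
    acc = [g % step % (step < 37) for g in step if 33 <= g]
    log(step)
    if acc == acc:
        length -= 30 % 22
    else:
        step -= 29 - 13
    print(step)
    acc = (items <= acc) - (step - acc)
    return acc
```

9

Transformed code:
def work(items):
    length = 4 <= 1
    if 33 >= step <= 7:
        items = process(length)
        step = handle(process(items))
    else:
        step += items[items]
    length += step // length
    acc = []
    for g in step:
        if 33 <= g:
            acc.append(g % step % (step < 37))
    log(step)
    if acc == acc:
        length -= 30 % 22
    else:
        step -= 29 - 13
    print(step)
    acc = (items <= acc) - (step - acc)
    return acc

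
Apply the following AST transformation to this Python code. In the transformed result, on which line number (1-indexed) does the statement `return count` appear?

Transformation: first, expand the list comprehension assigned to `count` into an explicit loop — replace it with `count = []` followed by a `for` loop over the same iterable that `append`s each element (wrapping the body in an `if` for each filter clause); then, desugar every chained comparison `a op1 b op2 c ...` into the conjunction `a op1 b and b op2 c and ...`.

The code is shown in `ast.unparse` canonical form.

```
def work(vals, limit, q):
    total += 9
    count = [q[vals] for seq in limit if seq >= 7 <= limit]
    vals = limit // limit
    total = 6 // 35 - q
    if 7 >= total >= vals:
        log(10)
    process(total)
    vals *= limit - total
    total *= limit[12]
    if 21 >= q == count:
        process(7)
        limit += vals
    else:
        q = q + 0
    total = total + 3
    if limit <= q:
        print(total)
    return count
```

22

Transformed code:
def work(vals, limit, q):
    total += 9
    count = []
    for seq in limit:
        if seq >= 7 and 7 <= limit:
            count.append(q[vals])
    vals = limit // limit
    total = 6 // 35 - q
    if 7 >= total and total >= vals:
        log(10)
    process(total)
    vals *= limit - total
    total *= limit[12]
    if 21 >= q and q == count:
        process(7)
        limit += vals
    else:
        q = q + 0
    total = total + 3
    if limit <= q:
        print(total)
    return count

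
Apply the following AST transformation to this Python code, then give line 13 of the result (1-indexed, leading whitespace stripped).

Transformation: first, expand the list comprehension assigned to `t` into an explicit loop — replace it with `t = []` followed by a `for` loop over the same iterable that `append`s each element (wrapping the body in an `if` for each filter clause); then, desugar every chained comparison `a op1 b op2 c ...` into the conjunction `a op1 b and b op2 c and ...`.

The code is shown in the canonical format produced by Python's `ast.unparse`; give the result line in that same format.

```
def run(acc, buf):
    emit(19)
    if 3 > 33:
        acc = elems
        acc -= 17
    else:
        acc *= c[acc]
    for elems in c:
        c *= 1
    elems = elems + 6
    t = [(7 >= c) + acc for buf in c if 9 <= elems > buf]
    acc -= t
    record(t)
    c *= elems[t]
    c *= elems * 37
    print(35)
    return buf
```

if 9 <= elems and elems > buf:

Transformed code:
def run(acc, buf):
    emit(19)
    if 3 > 33:
        acc = elems
        acc -= 17
    else:
        acc *= c[acc]
    for elems in c:
        c *= 1
    elems = elems + 6
    t = []
    for buf in c:
        if 9 <= elems and elems > buf:
            t.append((7 >= c) + acc)
    acc -= t
    record(t)
    c *= elems[t]
    c *= elems * 37
    print(35)
    return buf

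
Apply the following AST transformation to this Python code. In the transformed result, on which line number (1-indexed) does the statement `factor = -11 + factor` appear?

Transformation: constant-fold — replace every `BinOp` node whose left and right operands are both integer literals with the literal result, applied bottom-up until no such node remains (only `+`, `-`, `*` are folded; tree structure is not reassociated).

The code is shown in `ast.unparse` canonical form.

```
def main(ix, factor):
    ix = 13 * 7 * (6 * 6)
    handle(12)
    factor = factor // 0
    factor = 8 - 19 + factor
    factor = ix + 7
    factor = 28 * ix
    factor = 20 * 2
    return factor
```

5

Transformed code:
def main(ix, factor):
    ix = 3276
    handle(12)
    factor = factor // 0
    factor = -11 + factor
    factor = ix + 7
    factor = 28 * ix
    factor = 40
    return factor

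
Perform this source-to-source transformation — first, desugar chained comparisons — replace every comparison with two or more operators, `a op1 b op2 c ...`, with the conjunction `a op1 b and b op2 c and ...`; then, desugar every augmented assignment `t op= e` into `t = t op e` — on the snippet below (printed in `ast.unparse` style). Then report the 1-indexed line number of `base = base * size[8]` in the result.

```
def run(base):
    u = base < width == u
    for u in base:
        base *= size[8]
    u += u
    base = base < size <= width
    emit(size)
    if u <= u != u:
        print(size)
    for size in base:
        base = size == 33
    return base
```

4

Transformed code:
def run(base):
    u = base < width and width == u
    for u in base:
        base = base * size[8]
    u = u + u
    base = base < size and size <= width
    emit(size)
    if u <= u and u != u:
        print(size)
    for size in base:
        base = size == 33
    return base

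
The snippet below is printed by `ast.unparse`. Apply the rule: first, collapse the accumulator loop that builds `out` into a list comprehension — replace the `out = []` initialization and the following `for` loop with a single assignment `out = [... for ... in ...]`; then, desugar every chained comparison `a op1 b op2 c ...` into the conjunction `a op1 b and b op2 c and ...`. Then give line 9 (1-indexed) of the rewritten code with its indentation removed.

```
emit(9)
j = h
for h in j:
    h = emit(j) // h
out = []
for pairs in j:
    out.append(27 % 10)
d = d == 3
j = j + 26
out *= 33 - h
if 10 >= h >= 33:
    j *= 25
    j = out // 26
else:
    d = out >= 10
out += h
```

Transformed code:
emit(9)
j = h
for h in j:
    h = emit(j) // h
out = [27 % 10 for pairs in j]
d = d == 3
j = j + 26
out *= 33 - h
if 10 >= h and h >= 33:
    j *= 25
    j = out // 26
else:
    d = out >= 10
out += h

if 10 >= h and h >= 33:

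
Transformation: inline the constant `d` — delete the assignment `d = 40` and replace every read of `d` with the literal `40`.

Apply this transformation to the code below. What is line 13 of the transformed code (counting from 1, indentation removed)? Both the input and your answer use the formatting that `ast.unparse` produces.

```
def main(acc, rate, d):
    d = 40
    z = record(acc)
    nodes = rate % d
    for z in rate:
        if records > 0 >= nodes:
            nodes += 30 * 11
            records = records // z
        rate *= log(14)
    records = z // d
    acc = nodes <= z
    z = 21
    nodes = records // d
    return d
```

Transformed code:
def main(acc, rate, d):
    z = record(acc)
    nodes = rate % 40
    for z in rate:
        if records > 0 >= nodes:
            nodes += 30 * 11
            records = records // z
        rate *= log(14)
    records = z // 40
    acc = nodes <= z
    z = 21
    nodes = records // 40
    return 40

return 40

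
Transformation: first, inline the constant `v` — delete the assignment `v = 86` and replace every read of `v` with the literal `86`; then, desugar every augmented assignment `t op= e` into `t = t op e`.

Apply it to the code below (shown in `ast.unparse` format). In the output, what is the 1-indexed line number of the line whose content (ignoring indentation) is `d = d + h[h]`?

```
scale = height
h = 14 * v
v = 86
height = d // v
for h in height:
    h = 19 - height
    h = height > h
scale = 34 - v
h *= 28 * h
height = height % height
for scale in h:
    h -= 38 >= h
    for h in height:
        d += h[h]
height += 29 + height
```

Transformed code:
scale = height
h = 14 * 86
height = d // 86
for h in height:
    h = 19 - height
    h = height > h
scale = 34 - 86
h = h * (28 * h)
height = height % height
for scale in h:
    h = h - (38 >= h)
    for h in height:
        d = d + h[h]
height = height + (29 + height)

13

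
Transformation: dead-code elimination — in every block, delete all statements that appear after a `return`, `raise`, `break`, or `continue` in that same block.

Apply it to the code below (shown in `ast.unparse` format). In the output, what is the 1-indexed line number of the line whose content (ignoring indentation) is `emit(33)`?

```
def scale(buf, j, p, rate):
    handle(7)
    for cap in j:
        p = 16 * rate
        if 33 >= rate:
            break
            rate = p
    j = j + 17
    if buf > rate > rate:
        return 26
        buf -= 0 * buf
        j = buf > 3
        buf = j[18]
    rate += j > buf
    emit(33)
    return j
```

Transformed code:
def scale(buf, j, p, rate):
    handle(7)
    for cap in j:
        p = 16 * rate
        if 33 >= rate:
            break
    j = j + 17
    if buf > rate > rate:
        return 26
    rate += j > buf
    emit(33)
    return j

11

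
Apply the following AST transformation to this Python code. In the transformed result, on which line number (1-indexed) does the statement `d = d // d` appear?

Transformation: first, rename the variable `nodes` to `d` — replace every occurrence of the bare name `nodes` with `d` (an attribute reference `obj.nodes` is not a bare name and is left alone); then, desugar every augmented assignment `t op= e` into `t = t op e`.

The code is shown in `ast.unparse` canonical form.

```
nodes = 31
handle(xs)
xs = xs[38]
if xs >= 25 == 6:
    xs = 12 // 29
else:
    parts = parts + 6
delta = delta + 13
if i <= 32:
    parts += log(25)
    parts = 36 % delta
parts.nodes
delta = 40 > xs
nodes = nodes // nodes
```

Transformed code:
d = 31
handle(xs)
xs = xs[38]
if xs >= 25 == 6:
    xs = 12 // 29
else:
    parts = parts + 6
delta = delta + 13
if i <= 32:
    parts = parts + log(25)
    parts = 36 % delta
parts.nodes
delta = 40 > xs
d = d // d

14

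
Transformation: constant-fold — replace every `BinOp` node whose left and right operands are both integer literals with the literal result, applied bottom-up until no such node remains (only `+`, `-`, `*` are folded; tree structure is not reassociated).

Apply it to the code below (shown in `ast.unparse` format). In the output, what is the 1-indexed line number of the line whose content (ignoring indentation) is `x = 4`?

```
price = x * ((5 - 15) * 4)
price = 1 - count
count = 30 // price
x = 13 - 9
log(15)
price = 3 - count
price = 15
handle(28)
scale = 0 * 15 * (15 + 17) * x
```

Transformed code:
price = x * -40
price = 1 - count
count = 30 // price
x = 4
log(15)
price = 3 - count
price = 15
handle(28)
scale = 0 * x

4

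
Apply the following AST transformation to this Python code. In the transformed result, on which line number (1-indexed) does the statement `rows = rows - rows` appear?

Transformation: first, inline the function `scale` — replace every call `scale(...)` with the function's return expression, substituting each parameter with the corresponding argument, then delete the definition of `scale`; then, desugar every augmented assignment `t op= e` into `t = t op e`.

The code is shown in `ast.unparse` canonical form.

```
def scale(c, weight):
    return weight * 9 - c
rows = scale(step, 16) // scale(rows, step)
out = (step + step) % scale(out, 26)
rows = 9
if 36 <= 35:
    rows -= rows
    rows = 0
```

Transformed code:
rows = (16 * 9 - step) // (step * 9 - rows)
out = (step + step) % (26 * 9 - out)
rows = 9
if 36 <= 35:
    rows = rows - rows
    rows = 0

5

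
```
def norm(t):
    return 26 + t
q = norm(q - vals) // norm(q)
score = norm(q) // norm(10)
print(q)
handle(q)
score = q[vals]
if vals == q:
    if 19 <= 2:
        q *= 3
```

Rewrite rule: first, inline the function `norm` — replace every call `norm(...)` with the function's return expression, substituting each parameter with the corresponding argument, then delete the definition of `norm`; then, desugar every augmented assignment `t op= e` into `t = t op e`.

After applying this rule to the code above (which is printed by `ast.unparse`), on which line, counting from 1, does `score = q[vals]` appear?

Transformed code:
q = (26 + (q - vals)) // (26 + q)
score = (26 + q) // (26 + 10)
print(q)
handle(q)
score = q[vals]
if vals == q:
    if 19 <= 2:
        q = q * 3

5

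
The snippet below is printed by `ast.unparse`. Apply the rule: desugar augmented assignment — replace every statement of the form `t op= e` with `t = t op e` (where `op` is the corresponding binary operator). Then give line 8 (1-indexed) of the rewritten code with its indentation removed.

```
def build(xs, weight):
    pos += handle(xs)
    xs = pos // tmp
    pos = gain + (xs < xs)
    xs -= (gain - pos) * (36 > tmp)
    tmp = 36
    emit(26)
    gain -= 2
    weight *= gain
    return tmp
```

Transformed code:
def build(xs, weight):
    pos = pos + handle(xs)
    xs = pos // tmp
    pos = gain + (xs < xs)
    xs = xs - (gain - pos) * (36 > tmp)
    tmp = 36
    emit(26)
    gain = gain - 2
    weight = weight * gain
    return tmp

gain = gain - 2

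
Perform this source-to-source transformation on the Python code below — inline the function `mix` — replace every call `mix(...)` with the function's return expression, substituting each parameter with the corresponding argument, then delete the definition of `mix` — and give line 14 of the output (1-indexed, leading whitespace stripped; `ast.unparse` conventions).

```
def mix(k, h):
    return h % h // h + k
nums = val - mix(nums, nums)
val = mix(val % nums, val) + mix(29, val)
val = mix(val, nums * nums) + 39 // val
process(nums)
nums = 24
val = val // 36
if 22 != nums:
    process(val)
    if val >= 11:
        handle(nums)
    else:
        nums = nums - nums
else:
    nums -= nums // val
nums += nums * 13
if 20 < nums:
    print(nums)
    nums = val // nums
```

Transformed code:
nums = val - (nums % nums // nums + nums)
val = val % val // val + val % nums + (val % val // val + 29)
val = nums * nums % (nums * nums) // (nums * nums) + val + 39 // val
process(nums)
nums = 24
val = val // 36
if 22 != nums:
    process(val)
    if val >= 11:
        handle(nums)
    else:
        nums = nums - nums
else:
    nums -= nums // val
nums += nums * 13
if 20 < nums:
    print(nums)
    nums = val // nums

nums -= nums // val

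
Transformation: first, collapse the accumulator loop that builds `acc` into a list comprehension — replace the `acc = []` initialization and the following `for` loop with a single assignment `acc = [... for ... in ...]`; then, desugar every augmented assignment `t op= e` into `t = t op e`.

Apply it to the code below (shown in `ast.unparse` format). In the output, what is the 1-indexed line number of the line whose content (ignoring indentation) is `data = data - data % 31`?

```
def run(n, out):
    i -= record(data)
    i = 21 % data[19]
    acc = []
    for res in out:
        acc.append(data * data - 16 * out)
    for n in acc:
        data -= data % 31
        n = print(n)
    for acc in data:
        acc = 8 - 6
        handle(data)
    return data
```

Transformed code:
def run(n, out):
    i = i - record(data)
    i = 21 % data[19]
    acc = [data * data - 16 * out for res in out]
    for n in acc:
        data = data - data % 31
        n = print(n)
    for acc in data:
        acc = 8 - 6
        handle(data)
    return data

6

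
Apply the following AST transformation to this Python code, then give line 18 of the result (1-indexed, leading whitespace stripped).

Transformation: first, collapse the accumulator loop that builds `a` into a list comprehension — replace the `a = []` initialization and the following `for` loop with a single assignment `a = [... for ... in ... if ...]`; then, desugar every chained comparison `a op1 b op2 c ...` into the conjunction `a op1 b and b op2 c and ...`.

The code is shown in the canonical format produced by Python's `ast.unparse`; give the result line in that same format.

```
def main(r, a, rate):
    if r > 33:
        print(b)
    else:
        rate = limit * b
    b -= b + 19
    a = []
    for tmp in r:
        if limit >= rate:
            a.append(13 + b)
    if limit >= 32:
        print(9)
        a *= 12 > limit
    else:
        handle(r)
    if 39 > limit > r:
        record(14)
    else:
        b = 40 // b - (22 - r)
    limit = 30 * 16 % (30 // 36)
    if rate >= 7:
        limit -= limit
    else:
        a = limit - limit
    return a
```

if rate >= 7:

Transformed code:
def main(r, a, rate):
    if r > 33:
        print(b)
    else:
        rate = limit * b
    b -= b + 19
    a = [13 + b for tmp in r if limit >= rate]
    if limit >= 32:
        print(9)
        a *= 12 > limit
    else:
        handle(r)
    if 39 > limit and limit > r:
        record(14)
    else:
        b = 40 // b - (22 - r)
    limit = 30 * 16 % (30 // 36)
    if rate >= 7:
        limit -= limit
    else:
        a = limit - limit
    return a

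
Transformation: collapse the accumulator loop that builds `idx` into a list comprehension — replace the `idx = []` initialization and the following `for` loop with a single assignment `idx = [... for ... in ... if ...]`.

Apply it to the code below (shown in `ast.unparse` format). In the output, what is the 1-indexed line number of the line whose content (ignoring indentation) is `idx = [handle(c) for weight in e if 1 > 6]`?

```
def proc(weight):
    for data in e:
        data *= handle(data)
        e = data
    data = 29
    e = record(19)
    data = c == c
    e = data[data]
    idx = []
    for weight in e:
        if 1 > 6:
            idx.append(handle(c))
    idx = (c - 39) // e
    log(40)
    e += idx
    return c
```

9

Transformed code:
def proc(weight):
    for data in e:
        data *= handle(data)
        e = data
    data = 29
    e = record(19)
    data = c == c
    e = data[data]
    idx = [handle(c) for weight in e if 1 > 6]
    idx = (c - 39) // e
    log(40)
    e += idx
    return c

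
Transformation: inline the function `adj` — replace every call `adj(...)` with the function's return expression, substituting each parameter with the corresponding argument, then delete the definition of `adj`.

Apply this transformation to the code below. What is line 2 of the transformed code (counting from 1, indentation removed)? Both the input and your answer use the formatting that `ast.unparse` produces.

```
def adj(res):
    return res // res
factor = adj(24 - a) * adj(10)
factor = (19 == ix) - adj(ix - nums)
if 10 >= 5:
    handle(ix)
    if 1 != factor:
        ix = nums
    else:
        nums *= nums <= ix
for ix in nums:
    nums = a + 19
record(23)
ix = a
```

Transformed code:
factor = (24 - a) // (24 - a) * (10 // 10)
factor = (19 == ix) - (ix - nums) // (ix - nums)
if 10 >= 5:
    handle(ix)
    if 1 != factor:
        ix = nums
    else:
        nums *= nums <= ix
for ix in nums:
    nums = a + 19
record(23)
ix = a

factor = (19 == ix) - (ix - nums) // (ix - nums)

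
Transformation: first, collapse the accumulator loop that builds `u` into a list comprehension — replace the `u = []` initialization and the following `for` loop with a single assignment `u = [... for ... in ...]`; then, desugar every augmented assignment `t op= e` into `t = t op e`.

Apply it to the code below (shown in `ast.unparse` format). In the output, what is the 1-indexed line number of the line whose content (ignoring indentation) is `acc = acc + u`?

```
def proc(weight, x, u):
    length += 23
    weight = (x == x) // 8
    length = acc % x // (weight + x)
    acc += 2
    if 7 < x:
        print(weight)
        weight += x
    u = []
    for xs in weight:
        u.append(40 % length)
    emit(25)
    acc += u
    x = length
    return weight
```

Transformed code:
def proc(weight, x, u):
    length = length + 23
    weight = (x == x) // 8
    length = acc % x // (weight + x)
    acc = acc + 2
    if 7 < x:
        print(weight)
        weight = weight + x
    u = [40 % length for xs in weight]
    emit(25)
    acc = acc + u
    x = length
    return weight

11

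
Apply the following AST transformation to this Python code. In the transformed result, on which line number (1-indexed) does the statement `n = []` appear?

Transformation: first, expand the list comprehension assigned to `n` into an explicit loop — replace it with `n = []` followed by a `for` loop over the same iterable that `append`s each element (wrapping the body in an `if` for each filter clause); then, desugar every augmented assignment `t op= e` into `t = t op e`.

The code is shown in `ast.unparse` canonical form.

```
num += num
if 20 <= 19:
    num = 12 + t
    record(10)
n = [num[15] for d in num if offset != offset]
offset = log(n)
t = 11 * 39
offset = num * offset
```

Transformed code:
num = num + num
if 20 <= 19:
    num = 12 + t
    record(10)
n = []
for d in num:
    if offset != offset:
        n.append(num[15])
offset = log(n)
t = 11 * 39
offset = num * offset

5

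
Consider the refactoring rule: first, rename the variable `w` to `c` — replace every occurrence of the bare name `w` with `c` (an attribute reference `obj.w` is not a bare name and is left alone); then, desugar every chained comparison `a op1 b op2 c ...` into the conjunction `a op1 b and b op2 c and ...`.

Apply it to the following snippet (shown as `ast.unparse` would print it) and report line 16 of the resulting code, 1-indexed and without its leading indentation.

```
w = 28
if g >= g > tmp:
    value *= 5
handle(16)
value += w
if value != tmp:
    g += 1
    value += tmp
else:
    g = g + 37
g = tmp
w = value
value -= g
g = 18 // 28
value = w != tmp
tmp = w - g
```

Transformed code:
c = 28
if g >= g and g > tmp:
    value *= 5
handle(16)
value += c
if value != tmp:
    g += 1
    value += tmp
else:
    g = g + 37
g = tmp
c = value
value -= g
g = 18 // 28
value = c != tmp
tmp = c - g

tmp = c - g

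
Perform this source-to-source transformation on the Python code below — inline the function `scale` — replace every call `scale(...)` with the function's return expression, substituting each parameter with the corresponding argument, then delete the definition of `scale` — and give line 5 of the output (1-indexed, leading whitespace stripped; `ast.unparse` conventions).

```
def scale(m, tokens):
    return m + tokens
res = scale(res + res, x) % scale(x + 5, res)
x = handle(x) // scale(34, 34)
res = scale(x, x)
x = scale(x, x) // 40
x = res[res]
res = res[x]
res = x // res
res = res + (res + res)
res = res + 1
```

x = res[res]

Transformed code:
res = (res + res + x) % (x + 5 + res)
x = handle(x) // (34 + 34)
res = x + x
x = (x + x) // 40
x = res[res]
res = res[x]
res = x // res
res = res + (res + res)
res = res + 1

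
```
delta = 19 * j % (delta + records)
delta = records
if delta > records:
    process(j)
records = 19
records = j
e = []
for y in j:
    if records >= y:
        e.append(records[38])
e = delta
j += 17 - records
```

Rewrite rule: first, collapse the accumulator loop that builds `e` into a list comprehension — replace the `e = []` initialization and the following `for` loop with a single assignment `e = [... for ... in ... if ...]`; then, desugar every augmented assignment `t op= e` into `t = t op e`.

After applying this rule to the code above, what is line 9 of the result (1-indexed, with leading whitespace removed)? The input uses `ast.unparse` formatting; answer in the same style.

j = j + (17 - records)

Transformed code:
delta = 19 * j % (delta + records)
delta = records
if delta > records:
    process(j)
records = 19
records = j
e = [records[38] for y in j if records >= y]
e = delta
j = j + (17 - records)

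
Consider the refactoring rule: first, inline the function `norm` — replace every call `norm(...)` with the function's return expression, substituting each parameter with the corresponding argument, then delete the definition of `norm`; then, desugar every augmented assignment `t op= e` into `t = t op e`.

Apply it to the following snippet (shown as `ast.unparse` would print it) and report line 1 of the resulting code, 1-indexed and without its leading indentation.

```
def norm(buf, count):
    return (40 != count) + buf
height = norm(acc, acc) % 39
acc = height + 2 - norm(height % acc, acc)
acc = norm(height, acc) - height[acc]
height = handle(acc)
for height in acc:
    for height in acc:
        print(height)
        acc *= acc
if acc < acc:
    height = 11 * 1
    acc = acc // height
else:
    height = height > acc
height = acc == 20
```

Transformed code:
height = ((40 != acc) + acc) % 39
acc = height + 2 - ((40 != acc) + height % acc)
acc = (40 != acc) + height - height[acc]
height = handle(acc)
for height in acc:
    for height in acc:
        print(height)
        acc = acc * acc
if acc < acc:
    height = 11 * 1
    acc = acc // height
else:
    height = height > acc
height = acc == 20

height = ((40 != acc) + acc) % 39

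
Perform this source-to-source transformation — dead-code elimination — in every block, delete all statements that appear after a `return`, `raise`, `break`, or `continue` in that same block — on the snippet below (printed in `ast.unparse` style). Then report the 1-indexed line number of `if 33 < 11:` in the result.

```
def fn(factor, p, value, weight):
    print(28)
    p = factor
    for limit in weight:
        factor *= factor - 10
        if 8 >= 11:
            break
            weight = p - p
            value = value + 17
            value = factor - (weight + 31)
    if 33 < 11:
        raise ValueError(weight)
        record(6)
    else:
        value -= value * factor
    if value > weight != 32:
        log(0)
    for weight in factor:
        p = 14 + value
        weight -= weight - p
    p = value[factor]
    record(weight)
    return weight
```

Transformed code:
def fn(factor, p, value, weight):
    print(28)
    p = factor
    for limit in weight:
        factor *= factor - 10
        if 8 >= 11:
            break
    if 33 < 11:
        raise ValueError(weight)
    else:
        value -= value * factor
    if value > weight != 32:
        log(0)
    for weight in factor:
        p = 14 + value
        weight -= weight - p
    p = value[factor]
    record(weight)
    return weight

8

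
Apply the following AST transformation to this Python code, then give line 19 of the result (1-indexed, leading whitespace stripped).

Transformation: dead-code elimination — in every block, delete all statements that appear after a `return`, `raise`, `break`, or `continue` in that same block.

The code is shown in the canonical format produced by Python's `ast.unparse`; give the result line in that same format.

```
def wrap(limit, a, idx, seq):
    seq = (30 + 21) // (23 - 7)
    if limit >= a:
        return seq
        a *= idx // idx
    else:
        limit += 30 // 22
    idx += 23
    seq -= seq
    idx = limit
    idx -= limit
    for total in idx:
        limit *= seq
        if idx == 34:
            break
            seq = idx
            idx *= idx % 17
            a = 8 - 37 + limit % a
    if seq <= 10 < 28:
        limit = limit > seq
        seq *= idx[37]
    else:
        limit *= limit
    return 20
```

limit *= limit

Transformed code:
def wrap(limit, a, idx, seq):
    seq = (30 + 21) // (23 - 7)
    if limit >= a:
        return seq
    else:
        limit += 30 // 22
    idx += 23
    seq -= seq
    idx = limit
    idx -= limit
    for total in idx:
        limit *= seq
        if idx == 34:
            break
    if seq <= 10 < 28:
        limit = limit > seq
        seq *= idx[37]
    else:
        limit *= limit
    return 20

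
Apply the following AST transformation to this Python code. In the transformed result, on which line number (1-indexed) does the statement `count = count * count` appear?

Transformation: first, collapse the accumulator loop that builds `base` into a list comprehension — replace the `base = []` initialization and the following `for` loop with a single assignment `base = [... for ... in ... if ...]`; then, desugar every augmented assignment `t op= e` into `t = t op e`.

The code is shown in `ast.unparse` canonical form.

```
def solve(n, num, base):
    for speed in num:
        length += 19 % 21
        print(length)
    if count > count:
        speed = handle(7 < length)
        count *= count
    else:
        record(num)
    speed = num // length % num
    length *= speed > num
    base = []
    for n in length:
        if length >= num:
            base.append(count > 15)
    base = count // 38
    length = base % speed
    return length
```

7

Transformed code:
def solve(n, num, base):
    for speed in num:
        length = length + 19 % 21
        print(length)
    if count > count:
        speed = handle(7 < length)
        count = count * count
    else:
        record(num)
    speed = num // length % num
    length = length * (speed > num)
    base = [count > 15 for n in length if length >= num]
    base = count // 38
    length = base % speed
    return length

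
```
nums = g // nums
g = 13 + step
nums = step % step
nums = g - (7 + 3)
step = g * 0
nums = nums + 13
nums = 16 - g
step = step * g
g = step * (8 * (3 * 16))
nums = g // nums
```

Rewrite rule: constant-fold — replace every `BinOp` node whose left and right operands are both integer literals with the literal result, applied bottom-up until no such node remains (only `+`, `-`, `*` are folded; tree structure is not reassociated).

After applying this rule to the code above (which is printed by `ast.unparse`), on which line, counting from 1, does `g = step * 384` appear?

9

Transformed code:
nums = g // nums
g = 13 + step
nums = step % step
nums = g - 10
step = g * 0
nums = nums + 13
nums = 16 - g
step = step * g
g = step * 384
nums = g // nums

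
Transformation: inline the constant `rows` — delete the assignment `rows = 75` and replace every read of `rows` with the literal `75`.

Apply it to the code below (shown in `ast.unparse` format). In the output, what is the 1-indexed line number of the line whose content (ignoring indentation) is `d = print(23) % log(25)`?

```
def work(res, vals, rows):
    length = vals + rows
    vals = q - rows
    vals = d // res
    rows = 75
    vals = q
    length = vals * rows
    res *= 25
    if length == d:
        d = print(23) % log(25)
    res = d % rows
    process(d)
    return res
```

9

Transformed code:
def work(res, vals, rows):
    length = vals + 75
    vals = q - 75
    vals = d // res
    vals = q
    length = vals * 75
    res *= 25
    if length == d:
        d = print(23) % log(25)
    res = d % 75
    process(d)
    return res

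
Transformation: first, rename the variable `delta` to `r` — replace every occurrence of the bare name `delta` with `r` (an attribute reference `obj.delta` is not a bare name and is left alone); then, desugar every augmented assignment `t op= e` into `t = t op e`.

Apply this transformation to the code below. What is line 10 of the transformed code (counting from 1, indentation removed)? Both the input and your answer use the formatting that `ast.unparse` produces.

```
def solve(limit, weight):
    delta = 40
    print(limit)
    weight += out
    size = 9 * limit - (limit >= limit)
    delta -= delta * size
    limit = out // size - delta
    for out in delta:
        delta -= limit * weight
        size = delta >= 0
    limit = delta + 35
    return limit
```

Transformed code:
def solve(limit, weight):
    r = 40
    print(limit)
    weight = weight + out
    size = 9 * limit - (limit >= limit)
    r = r - r * size
    limit = out // size - r
    for out in r:
        r = r - limit * weight
        size = r >= 0
    limit = r + 35
    return limit

size = r >= 0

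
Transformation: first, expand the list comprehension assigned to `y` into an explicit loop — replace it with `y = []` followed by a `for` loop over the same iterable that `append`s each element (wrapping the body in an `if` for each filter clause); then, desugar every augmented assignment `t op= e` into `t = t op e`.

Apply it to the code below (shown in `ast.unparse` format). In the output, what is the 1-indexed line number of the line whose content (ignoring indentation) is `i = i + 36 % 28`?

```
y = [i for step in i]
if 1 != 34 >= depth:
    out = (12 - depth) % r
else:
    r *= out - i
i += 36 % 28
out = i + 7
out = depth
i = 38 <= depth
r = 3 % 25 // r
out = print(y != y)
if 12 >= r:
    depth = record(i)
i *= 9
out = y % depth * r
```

8

Transformed code:
y = []
for step in i:
    y.append(i)
if 1 != 34 >= depth:
    out = (12 - depth) % r
else:
    r = r * (out - i)
i = i + 36 % 28
out = i + 7
out = depth
i = 38 <= depth
r = 3 % 25 // r
out = print(y != y)
if 12 >= r:
    depth = record(i)
i = i * 9
out = y % depth * r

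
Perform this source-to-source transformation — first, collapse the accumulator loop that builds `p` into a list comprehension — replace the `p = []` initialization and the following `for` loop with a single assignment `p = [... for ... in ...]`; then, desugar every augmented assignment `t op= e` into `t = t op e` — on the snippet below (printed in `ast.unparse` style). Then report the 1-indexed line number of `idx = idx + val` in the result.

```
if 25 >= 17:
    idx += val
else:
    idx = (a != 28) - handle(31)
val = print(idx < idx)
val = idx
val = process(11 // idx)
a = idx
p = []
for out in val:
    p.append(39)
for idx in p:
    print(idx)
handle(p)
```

Transformed code:
if 25 >= 17:
    idx = idx + val
else:
    idx = (a != 28) - handle(31)
val = print(idx < idx)
val = idx
val = process(11 // idx)
a = idx
p = [39 for out in val]
for idx in p:
    print(idx)
handle(p)

2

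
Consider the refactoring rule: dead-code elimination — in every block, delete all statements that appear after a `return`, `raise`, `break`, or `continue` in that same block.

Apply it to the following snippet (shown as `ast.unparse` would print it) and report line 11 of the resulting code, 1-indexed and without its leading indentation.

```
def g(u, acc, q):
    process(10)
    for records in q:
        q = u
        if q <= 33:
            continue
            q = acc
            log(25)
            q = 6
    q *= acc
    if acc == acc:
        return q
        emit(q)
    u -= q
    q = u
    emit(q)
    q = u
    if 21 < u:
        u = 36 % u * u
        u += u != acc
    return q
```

Transformed code:
def g(u, acc, q):
    process(10)
    for records in q:
        q = u
        if q <= 33:
            continue
    q *= acc
    if acc == acc:
        return q
    u -= q
    q = u
    emit(q)
    q = u
    if 21 < u:
        u = 36 % u * u
        u += u != acc
    return q

q = u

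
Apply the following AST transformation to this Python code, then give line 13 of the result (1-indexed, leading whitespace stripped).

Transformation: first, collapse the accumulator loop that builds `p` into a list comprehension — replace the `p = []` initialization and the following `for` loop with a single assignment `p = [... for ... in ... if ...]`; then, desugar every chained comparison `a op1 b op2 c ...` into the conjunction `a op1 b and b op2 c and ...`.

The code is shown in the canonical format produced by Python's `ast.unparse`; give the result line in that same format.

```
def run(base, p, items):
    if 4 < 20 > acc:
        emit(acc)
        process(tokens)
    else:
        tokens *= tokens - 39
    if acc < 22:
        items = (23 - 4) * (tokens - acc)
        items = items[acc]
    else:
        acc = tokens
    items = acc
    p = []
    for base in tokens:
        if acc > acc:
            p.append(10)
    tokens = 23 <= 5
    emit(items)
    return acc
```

Transformed code:
def run(base, p, items):
    if 4 < 20 and 20 > acc:
        emit(acc)
        process(tokens)
    else:
        tokens *= tokens - 39
    if acc < 22:
        items = (23 - 4) * (tokens - acc)
        items = items[acc]
    else:
        acc = tokens
    items = acc
    p = [10 for base in tokens if acc > acc]
    tokens = 23 <= 5
    emit(items)
    return acc

p = [10 for base in tokens if acc > acc]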